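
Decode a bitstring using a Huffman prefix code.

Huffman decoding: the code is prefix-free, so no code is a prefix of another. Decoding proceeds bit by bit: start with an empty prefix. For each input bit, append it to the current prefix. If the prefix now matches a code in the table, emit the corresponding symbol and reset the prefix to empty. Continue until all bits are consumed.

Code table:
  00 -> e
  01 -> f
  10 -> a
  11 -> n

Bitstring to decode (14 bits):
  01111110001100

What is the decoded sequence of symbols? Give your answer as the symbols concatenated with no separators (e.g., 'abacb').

Answer: fnnaene

Derivation:
Bit 0: prefix='0' (no match yet)
Bit 1: prefix='01' -> emit 'f', reset
Bit 2: prefix='1' (no match yet)
Bit 3: prefix='11' -> emit 'n', reset
Bit 4: prefix='1' (no match yet)
Bit 5: prefix='11' -> emit 'n', reset
Bit 6: prefix='1' (no match yet)
Bit 7: prefix='10' -> emit 'a', reset
Bit 8: prefix='0' (no match yet)
Bit 9: prefix='00' -> emit 'e', reset
Bit 10: prefix='1' (no match yet)
Bit 11: prefix='11' -> emit 'n', reset
Bit 12: prefix='0' (no match yet)
Bit 13: prefix='00' -> emit 'e', reset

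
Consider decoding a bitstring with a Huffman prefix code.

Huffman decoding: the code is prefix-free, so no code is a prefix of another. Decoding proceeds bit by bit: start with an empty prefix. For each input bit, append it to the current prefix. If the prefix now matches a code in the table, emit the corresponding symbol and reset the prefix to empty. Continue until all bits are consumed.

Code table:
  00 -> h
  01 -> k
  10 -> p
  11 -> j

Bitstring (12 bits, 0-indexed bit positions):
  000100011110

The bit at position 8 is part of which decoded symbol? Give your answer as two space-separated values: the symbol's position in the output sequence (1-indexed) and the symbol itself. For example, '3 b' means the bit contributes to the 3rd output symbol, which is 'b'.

Bit 0: prefix='0' (no match yet)
Bit 1: prefix='00' -> emit 'h', reset
Bit 2: prefix='0' (no match yet)
Bit 3: prefix='01' -> emit 'k', reset
Bit 4: prefix='0' (no match yet)
Bit 5: prefix='00' -> emit 'h', reset
Bit 6: prefix='0' (no match yet)
Bit 7: prefix='01' -> emit 'k', reset
Bit 8: prefix='1' (no match yet)
Bit 9: prefix='11' -> emit 'j', reset
Bit 10: prefix='1' (no match yet)
Bit 11: prefix='10' -> emit 'p', reset

Answer: 5 j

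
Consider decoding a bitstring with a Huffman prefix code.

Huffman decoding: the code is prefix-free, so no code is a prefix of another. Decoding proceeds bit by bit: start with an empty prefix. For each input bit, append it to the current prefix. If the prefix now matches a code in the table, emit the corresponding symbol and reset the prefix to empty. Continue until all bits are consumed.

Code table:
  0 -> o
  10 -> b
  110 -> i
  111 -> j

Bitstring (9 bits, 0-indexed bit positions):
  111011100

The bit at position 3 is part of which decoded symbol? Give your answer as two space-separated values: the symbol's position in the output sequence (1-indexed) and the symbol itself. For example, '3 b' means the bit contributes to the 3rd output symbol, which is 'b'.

Answer: 2 o

Derivation:
Bit 0: prefix='1' (no match yet)
Bit 1: prefix='11' (no match yet)
Bit 2: prefix='111' -> emit 'j', reset
Bit 3: prefix='0' -> emit 'o', reset
Bit 4: prefix='1' (no match yet)
Bit 5: prefix='11' (no match yet)
Bit 6: prefix='111' -> emit 'j', reset
Bit 7: prefix='0' -> emit 'o', reset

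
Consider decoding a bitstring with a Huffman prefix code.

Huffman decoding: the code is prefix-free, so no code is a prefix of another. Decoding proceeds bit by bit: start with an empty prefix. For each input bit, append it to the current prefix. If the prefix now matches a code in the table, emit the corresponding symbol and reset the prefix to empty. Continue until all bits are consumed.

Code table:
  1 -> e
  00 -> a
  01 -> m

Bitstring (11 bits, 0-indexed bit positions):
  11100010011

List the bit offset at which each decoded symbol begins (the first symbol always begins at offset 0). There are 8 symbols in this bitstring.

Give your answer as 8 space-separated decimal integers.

Answer: 0 1 2 3 5 7 9 10

Derivation:
Bit 0: prefix='1' -> emit 'e', reset
Bit 1: prefix='1' -> emit 'e', reset
Bit 2: prefix='1' -> emit 'e', reset
Bit 3: prefix='0' (no match yet)
Bit 4: prefix='00' -> emit 'a', reset
Bit 5: prefix='0' (no match yet)
Bit 6: prefix='01' -> emit 'm', reset
Bit 7: prefix='0' (no match yet)
Bit 8: prefix='00' -> emit 'a', reset
Bit 9: prefix='1' -> emit 'e', reset
Bit 10: prefix='1' -> emit 'e', reset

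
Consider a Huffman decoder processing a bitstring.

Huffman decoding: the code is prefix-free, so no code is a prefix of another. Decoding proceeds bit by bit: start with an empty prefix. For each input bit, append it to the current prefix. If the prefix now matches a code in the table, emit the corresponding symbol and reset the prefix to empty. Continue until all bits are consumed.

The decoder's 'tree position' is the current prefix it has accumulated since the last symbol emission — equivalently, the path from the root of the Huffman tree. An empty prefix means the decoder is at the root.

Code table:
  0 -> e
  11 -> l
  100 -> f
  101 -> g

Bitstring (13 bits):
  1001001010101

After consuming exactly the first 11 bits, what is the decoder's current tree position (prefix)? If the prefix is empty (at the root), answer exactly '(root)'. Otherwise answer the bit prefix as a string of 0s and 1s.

Answer: 1

Derivation:
Bit 0: prefix='1' (no match yet)
Bit 1: prefix='10' (no match yet)
Bit 2: prefix='100' -> emit 'f', reset
Bit 3: prefix='1' (no match yet)
Bit 4: prefix='10' (no match yet)
Bit 5: prefix='100' -> emit 'f', reset
Bit 6: prefix='1' (no match yet)
Bit 7: prefix='10' (no match yet)
Bit 8: prefix='101' -> emit 'g', reset
Bit 9: prefix='0' -> emit 'e', reset
Bit 10: prefix='1' (no match yet)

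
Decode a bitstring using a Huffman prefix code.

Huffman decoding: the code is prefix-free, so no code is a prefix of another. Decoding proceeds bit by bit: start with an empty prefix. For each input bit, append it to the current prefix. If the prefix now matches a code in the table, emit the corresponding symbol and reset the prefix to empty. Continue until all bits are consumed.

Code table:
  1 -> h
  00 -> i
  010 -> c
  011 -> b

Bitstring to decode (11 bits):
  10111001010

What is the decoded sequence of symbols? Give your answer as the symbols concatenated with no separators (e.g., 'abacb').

Bit 0: prefix='1' -> emit 'h', reset
Bit 1: prefix='0' (no match yet)
Bit 2: prefix='01' (no match yet)
Bit 3: prefix='011' -> emit 'b', reset
Bit 4: prefix='1' -> emit 'h', reset
Bit 5: prefix='0' (no match yet)
Bit 6: prefix='00' -> emit 'i', reset
Bit 7: prefix='1' -> emit 'h', reset
Bit 8: prefix='0' (no match yet)
Bit 9: prefix='01' (no match yet)
Bit 10: prefix='010' -> emit 'c', reset

Answer: hbhihc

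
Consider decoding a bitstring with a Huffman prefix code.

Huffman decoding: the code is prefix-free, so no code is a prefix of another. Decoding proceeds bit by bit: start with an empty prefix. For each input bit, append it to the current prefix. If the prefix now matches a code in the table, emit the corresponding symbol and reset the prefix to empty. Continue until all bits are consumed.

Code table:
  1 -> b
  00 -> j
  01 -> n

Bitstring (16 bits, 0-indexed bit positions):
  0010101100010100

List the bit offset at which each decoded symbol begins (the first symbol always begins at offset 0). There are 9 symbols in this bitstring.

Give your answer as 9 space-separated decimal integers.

Bit 0: prefix='0' (no match yet)
Bit 1: prefix='00' -> emit 'j', reset
Bit 2: prefix='1' -> emit 'b', reset
Bit 3: prefix='0' (no match yet)
Bit 4: prefix='01' -> emit 'n', reset
Bit 5: prefix='0' (no match yet)
Bit 6: prefix='01' -> emit 'n', reset
Bit 7: prefix='1' -> emit 'b', reset
Bit 8: prefix='0' (no match yet)
Bit 9: prefix='00' -> emit 'j', reset
Bit 10: prefix='0' (no match yet)
Bit 11: prefix='01' -> emit 'n', reset
Bit 12: prefix='0' (no match yet)
Bit 13: prefix='01' -> emit 'n', reset
Bit 14: prefix='0' (no match yet)
Bit 15: prefix='00' -> emit 'j', reset

Answer: 0 2 3 5 7 8 10 12 14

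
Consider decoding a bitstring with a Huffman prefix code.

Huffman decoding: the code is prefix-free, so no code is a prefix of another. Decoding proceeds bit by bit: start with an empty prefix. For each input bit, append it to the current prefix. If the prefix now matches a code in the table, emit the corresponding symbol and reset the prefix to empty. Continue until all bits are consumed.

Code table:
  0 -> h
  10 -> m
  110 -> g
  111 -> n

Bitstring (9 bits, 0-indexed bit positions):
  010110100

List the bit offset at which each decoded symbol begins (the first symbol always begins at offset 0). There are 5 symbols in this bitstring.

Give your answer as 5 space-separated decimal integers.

Bit 0: prefix='0' -> emit 'h', reset
Bit 1: prefix='1' (no match yet)
Bit 2: prefix='10' -> emit 'm', reset
Bit 3: prefix='1' (no match yet)
Bit 4: prefix='11' (no match yet)
Bit 5: prefix='110' -> emit 'g', reset
Bit 6: prefix='1' (no match yet)
Bit 7: prefix='10' -> emit 'm', reset
Bit 8: prefix='0' -> emit 'h', reset

Answer: 0 1 3 6 8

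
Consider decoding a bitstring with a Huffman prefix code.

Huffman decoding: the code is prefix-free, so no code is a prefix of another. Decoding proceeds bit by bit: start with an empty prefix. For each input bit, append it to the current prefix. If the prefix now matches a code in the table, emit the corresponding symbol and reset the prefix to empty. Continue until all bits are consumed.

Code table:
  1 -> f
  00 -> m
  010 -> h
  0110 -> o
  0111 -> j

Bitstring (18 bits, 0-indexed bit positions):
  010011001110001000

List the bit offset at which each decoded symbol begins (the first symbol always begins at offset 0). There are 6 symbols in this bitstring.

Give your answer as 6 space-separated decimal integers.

Bit 0: prefix='0' (no match yet)
Bit 1: prefix='01' (no match yet)
Bit 2: prefix='010' -> emit 'h', reset
Bit 3: prefix='0' (no match yet)
Bit 4: prefix='01' (no match yet)
Bit 5: prefix='011' (no match yet)
Bit 6: prefix='0110' -> emit 'o', reset
Bit 7: prefix='0' (no match yet)
Bit 8: prefix='01' (no match yet)
Bit 9: prefix='011' (no match yet)
Bit 10: prefix='0111' -> emit 'j', reset
Bit 11: prefix='0' (no match yet)
Bit 12: prefix='00' -> emit 'm', reset
Bit 13: prefix='0' (no match yet)
Bit 14: prefix='01' (no match yet)
Bit 15: prefix='010' -> emit 'h', reset
Bit 16: prefix='0' (no match yet)
Bit 17: prefix='00' -> emit 'm', reset

Answer: 0 3 7 11 13 16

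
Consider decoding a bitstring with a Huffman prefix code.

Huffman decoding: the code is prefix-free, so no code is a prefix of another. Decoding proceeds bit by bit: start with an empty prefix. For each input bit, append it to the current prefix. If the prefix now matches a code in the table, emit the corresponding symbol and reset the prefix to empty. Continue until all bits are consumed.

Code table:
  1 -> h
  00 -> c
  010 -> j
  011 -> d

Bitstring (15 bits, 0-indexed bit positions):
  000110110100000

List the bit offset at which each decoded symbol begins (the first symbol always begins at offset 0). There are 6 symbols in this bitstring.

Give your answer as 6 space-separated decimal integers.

Answer: 0 2 5 8 11 13

Derivation:
Bit 0: prefix='0' (no match yet)
Bit 1: prefix='00' -> emit 'c', reset
Bit 2: prefix='0' (no match yet)
Bit 3: prefix='01' (no match yet)
Bit 4: prefix='011' -> emit 'd', reset
Bit 5: prefix='0' (no match yet)
Bit 6: prefix='01' (no match yet)
Bit 7: prefix='011' -> emit 'd', reset
Bit 8: prefix='0' (no match yet)
Bit 9: prefix='01' (no match yet)
Bit 10: prefix='010' -> emit 'j', reset
Bit 11: prefix='0' (no match yet)
Bit 12: prefix='00' -> emit 'c', reset
Bit 13: prefix='0' (no match yet)
Bit 14: prefix='00' -> emit 'c', reset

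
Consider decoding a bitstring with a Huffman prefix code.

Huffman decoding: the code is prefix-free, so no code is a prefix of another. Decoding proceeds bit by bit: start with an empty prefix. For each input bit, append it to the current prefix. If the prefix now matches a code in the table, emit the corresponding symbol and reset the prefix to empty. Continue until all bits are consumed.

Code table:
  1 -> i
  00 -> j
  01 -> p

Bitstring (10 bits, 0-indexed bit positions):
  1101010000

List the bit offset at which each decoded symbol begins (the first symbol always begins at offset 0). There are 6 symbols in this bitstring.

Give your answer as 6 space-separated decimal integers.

Bit 0: prefix='1' -> emit 'i', reset
Bit 1: prefix='1' -> emit 'i', reset
Bit 2: prefix='0' (no match yet)
Bit 3: prefix='01' -> emit 'p', reset
Bit 4: prefix='0' (no match yet)
Bit 5: prefix='01' -> emit 'p', reset
Bit 6: prefix='0' (no match yet)
Bit 7: prefix='00' -> emit 'j', reset
Bit 8: prefix='0' (no match yet)
Bit 9: prefix='00' -> emit 'j', reset

Answer: 0 1 2 4 6 8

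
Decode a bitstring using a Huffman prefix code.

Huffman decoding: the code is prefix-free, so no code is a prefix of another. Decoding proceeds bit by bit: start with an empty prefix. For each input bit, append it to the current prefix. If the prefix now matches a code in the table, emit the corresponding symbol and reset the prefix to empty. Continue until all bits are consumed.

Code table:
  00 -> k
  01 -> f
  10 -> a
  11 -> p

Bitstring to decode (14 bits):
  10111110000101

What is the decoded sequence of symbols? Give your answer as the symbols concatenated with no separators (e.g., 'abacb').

Bit 0: prefix='1' (no match yet)
Bit 1: prefix='10' -> emit 'a', reset
Bit 2: prefix='1' (no match yet)
Bit 3: prefix='11' -> emit 'p', reset
Bit 4: prefix='1' (no match yet)
Bit 5: prefix='11' -> emit 'p', reset
Bit 6: prefix='1' (no match yet)
Bit 7: prefix='10' -> emit 'a', reset
Bit 8: prefix='0' (no match yet)
Bit 9: prefix='00' -> emit 'k', reset
Bit 10: prefix='0' (no match yet)
Bit 11: prefix='01' -> emit 'f', reset
Bit 12: prefix='0' (no match yet)
Bit 13: prefix='01' -> emit 'f', reset

Answer: appakff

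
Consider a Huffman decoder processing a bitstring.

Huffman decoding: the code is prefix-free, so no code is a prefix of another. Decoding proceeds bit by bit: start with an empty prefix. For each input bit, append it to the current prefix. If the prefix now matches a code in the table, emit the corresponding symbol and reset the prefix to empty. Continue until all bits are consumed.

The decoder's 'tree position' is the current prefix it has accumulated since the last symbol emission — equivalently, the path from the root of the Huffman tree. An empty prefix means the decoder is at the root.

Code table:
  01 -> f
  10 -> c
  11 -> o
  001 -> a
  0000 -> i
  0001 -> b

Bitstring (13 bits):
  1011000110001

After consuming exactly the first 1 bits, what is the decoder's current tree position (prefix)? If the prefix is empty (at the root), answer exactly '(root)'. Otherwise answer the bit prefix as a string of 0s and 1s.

Bit 0: prefix='1' (no match yet)

Answer: 1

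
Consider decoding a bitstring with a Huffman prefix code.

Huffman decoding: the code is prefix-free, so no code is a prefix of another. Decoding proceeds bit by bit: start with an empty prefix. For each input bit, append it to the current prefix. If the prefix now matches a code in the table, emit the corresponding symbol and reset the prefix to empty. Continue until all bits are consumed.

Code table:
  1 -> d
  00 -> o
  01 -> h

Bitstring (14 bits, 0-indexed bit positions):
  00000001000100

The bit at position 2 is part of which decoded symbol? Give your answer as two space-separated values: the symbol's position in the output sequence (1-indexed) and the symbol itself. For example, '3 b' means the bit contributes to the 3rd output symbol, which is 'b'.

Bit 0: prefix='0' (no match yet)
Bit 1: prefix='00' -> emit 'o', reset
Bit 2: prefix='0' (no match yet)
Bit 3: prefix='00' -> emit 'o', reset
Bit 4: prefix='0' (no match yet)
Bit 5: prefix='00' -> emit 'o', reset
Bit 6: prefix='0' (no match yet)

Answer: 2 o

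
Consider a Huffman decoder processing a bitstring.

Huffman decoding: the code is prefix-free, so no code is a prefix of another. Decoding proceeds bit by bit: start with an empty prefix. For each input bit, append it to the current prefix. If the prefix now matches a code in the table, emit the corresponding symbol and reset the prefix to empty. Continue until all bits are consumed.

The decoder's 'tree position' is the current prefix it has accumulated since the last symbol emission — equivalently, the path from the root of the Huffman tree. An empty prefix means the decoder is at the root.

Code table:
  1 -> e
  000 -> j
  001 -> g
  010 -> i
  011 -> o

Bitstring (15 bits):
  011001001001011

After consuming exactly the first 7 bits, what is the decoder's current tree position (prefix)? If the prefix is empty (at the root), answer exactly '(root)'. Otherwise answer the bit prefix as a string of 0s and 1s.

Bit 0: prefix='0' (no match yet)
Bit 1: prefix='01' (no match yet)
Bit 2: prefix='011' -> emit 'o', reset
Bit 3: prefix='0' (no match yet)
Bit 4: prefix='00' (no match yet)
Bit 5: prefix='001' -> emit 'g', reset
Bit 6: prefix='0' (no match yet)

Answer: 0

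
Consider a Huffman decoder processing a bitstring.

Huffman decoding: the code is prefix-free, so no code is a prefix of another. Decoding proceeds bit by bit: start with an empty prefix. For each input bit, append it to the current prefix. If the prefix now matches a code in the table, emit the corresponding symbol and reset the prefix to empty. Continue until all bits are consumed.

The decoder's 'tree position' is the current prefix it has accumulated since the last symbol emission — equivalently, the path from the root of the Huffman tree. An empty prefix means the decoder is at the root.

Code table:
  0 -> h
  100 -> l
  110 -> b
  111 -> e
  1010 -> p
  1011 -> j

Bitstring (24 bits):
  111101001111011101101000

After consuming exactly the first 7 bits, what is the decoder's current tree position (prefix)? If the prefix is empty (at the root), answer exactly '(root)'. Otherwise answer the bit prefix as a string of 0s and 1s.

Answer: (root)

Derivation:
Bit 0: prefix='1' (no match yet)
Bit 1: prefix='11' (no match yet)
Bit 2: prefix='111' -> emit 'e', reset
Bit 3: prefix='1' (no match yet)
Bit 4: prefix='10' (no match yet)
Bit 5: prefix='101' (no match yet)
Bit 6: prefix='1010' -> emit 'p', reset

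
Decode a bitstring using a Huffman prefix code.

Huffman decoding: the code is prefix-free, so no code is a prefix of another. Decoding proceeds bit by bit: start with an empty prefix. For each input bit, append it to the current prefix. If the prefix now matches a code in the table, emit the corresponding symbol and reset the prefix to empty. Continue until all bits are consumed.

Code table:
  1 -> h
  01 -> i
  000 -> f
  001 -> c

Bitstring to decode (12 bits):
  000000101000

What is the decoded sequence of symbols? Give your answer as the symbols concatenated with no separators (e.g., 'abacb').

Bit 0: prefix='0' (no match yet)
Bit 1: prefix='00' (no match yet)
Bit 2: prefix='000' -> emit 'f', reset
Bit 3: prefix='0' (no match yet)
Bit 4: prefix='00' (no match yet)
Bit 5: prefix='000' -> emit 'f', reset
Bit 6: prefix='1' -> emit 'h', reset
Bit 7: prefix='0' (no match yet)
Bit 8: prefix='01' -> emit 'i', reset
Bit 9: prefix='0' (no match yet)
Bit 10: prefix='00' (no match yet)
Bit 11: prefix='000' -> emit 'f', reset

Answer: ffhif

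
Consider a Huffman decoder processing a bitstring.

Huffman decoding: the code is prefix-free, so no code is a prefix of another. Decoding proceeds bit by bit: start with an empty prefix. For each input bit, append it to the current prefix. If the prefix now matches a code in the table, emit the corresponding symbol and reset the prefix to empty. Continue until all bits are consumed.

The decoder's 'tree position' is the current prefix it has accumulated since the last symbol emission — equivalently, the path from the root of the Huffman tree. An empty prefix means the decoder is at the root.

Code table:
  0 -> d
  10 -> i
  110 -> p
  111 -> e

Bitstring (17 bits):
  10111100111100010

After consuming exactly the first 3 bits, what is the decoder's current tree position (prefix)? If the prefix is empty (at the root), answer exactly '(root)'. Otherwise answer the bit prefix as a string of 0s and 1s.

Answer: 1

Derivation:
Bit 0: prefix='1' (no match yet)
Bit 1: prefix='10' -> emit 'i', reset
Bit 2: prefix='1' (no match yet)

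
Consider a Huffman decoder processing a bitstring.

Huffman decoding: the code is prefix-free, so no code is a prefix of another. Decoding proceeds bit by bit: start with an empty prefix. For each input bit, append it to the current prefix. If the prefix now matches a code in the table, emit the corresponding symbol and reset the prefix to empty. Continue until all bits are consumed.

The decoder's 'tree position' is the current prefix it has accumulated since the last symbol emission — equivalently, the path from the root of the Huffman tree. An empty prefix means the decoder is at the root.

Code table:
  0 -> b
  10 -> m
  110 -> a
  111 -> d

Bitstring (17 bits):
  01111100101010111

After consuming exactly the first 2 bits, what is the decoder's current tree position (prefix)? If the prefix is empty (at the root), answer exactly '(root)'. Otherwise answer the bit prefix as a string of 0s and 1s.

Bit 0: prefix='0' -> emit 'b', reset
Bit 1: prefix='1' (no match yet)

Answer: 1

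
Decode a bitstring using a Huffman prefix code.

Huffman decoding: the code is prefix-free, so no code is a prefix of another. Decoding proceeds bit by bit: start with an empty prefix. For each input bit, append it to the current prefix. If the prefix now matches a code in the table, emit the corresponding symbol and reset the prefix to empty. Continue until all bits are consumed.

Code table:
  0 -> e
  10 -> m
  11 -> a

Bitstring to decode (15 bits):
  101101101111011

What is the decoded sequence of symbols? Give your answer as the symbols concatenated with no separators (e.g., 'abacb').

Bit 0: prefix='1' (no match yet)
Bit 1: prefix='10' -> emit 'm', reset
Bit 2: prefix='1' (no match yet)
Bit 3: prefix='11' -> emit 'a', reset
Bit 4: prefix='0' -> emit 'e', reset
Bit 5: prefix='1' (no match yet)
Bit 6: prefix='11' -> emit 'a', reset
Bit 7: prefix='0' -> emit 'e', reset
Bit 8: prefix='1' (no match yet)
Bit 9: prefix='11' -> emit 'a', reset
Bit 10: prefix='1' (no match yet)
Bit 11: prefix='11' -> emit 'a', reset
Bit 12: prefix='0' -> emit 'e', reset
Bit 13: prefix='1' (no match yet)
Bit 14: prefix='11' -> emit 'a', reset

Answer: maeaeaaea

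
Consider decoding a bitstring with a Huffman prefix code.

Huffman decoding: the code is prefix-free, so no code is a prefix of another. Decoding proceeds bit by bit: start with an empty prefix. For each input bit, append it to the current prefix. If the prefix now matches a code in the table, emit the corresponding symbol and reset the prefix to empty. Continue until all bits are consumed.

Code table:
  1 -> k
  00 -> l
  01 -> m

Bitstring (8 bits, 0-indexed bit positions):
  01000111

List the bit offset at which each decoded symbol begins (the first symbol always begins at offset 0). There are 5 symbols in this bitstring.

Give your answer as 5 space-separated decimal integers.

Answer: 0 2 4 6 7

Derivation:
Bit 0: prefix='0' (no match yet)
Bit 1: prefix='01' -> emit 'm', reset
Bit 2: prefix='0' (no match yet)
Bit 3: prefix='00' -> emit 'l', reset
Bit 4: prefix='0' (no match yet)
Bit 5: prefix='01' -> emit 'm', reset
Bit 6: prefix='1' -> emit 'k', reset
Bit 7: prefix='1' -> emit 'k', reset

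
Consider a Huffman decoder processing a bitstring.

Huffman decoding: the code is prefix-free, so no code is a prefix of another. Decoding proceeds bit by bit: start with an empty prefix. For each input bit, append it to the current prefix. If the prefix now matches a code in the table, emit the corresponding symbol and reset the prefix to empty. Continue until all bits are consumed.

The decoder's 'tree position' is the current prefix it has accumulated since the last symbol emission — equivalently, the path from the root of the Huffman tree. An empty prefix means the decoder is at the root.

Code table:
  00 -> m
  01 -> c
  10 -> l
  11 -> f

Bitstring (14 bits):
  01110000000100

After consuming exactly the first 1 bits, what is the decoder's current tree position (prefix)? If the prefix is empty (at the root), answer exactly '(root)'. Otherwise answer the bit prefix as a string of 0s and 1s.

Bit 0: prefix='0' (no match yet)

Answer: 0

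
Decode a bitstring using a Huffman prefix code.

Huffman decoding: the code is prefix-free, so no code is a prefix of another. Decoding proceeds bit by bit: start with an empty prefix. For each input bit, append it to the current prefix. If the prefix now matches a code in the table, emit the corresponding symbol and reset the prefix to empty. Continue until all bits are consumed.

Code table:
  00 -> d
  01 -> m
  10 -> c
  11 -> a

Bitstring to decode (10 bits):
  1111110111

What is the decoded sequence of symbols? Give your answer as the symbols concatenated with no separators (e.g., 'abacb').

Answer: aaama

Derivation:
Bit 0: prefix='1' (no match yet)
Bit 1: prefix='11' -> emit 'a', reset
Bit 2: prefix='1' (no match yet)
Bit 3: prefix='11' -> emit 'a', reset
Bit 4: prefix='1' (no match yet)
Bit 5: prefix='11' -> emit 'a', reset
Bit 6: prefix='0' (no match yet)
Bit 7: prefix='01' -> emit 'm', reset
Bit 8: prefix='1' (no match yet)
Bit 9: prefix='11' -> emit 'a', reset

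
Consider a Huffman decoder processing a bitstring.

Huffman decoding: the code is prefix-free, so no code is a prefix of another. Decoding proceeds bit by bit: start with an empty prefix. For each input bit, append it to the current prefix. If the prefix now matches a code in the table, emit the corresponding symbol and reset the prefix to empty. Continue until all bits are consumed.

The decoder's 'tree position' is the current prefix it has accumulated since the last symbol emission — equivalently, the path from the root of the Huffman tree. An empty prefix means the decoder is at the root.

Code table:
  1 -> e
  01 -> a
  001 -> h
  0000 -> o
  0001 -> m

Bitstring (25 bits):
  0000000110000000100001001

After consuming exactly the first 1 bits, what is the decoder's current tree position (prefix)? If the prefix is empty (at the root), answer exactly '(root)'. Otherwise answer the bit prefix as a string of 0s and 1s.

Bit 0: prefix='0' (no match yet)

Answer: 0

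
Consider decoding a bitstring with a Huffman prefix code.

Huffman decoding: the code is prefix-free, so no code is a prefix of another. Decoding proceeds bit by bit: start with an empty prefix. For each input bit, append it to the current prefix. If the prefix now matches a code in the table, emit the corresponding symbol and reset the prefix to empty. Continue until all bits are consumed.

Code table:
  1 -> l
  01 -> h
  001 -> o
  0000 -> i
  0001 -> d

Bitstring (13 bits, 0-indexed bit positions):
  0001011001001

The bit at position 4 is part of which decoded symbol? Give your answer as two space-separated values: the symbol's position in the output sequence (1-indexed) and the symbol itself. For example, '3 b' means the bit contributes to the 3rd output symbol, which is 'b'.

Answer: 2 h

Derivation:
Bit 0: prefix='0' (no match yet)
Bit 1: prefix='00' (no match yet)
Bit 2: prefix='000' (no match yet)
Bit 3: prefix='0001' -> emit 'd', reset
Bit 4: prefix='0' (no match yet)
Bit 5: prefix='01' -> emit 'h', reset
Bit 6: prefix='1' -> emit 'l', reset
Bit 7: prefix='0' (no match yet)
Bit 8: prefix='00' (no match yet)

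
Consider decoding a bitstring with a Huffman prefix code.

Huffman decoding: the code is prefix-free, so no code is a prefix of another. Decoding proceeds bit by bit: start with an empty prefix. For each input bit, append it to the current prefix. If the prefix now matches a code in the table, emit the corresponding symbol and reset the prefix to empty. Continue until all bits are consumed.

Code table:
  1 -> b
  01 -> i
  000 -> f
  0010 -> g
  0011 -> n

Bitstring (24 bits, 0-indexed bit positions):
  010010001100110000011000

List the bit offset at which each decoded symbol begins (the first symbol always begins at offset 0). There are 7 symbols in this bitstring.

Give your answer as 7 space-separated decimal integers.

Answer: 0 2 6 10 14 17 21

Derivation:
Bit 0: prefix='0' (no match yet)
Bit 1: prefix='01' -> emit 'i', reset
Bit 2: prefix='0' (no match yet)
Bit 3: prefix='00' (no match yet)
Bit 4: prefix='001' (no match yet)
Bit 5: prefix='0010' -> emit 'g', reset
Bit 6: prefix='0' (no match yet)
Bit 7: prefix='00' (no match yet)
Bit 8: prefix='001' (no match yet)
Bit 9: prefix='0011' -> emit 'n', reset
Bit 10: prefix='0' (no match yet)
Bit 11: prefix='00' (no match yet)
Bit 12: prefix='001' (no match yet)
Bit 13: prefix='0011' -> emit 'n', reset
Bit 14: prefix='0' (no match yet)
Bit 15: prefix='00' (no match yet)
Bit 16: prefix='000' -> emit 'f', reset
Bit 17: prefix='0' (no match yet)
Bit 18: prefix='00' (no match yet)
Bit 19: prefix='001' (no match yet)
Bit 20: prefix='0011' -> emit 'n', reset
Bit 21: prefix='0' (no match yet)
Bit 22: prefix='00' (no match yet)
Bit 23: prefix='000' -> emit 'f', reset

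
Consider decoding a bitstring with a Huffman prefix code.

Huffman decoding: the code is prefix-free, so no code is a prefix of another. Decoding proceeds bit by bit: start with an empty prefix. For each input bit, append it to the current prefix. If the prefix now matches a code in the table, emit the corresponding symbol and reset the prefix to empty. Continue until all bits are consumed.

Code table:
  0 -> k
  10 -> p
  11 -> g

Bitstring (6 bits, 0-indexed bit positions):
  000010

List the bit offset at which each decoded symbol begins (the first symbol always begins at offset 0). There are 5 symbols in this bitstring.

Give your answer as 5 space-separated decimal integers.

Bit 0: prefix='0' -> emit 'k', reset
Bit 1: prefix='0' -> emit 'k', reset
Bit 2: prefix='0' -> emit 'k', reset
Bit 3: prefix='0' -> emit 'k', reset
Bit 4: prefix='1' (no match yet)
Bit 5: prefix='10' -> emit 'p', reset

Answer: 0 1 2 3 4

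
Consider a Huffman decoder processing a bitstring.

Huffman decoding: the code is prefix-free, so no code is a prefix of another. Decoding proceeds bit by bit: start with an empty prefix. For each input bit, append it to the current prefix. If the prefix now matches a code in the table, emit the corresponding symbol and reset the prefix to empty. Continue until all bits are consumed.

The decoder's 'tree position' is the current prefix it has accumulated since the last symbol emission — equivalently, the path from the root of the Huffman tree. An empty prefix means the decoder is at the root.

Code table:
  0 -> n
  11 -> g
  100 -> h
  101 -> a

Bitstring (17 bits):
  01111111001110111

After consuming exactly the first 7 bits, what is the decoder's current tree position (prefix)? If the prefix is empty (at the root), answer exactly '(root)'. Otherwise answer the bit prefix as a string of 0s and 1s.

Answer: (root)

Derivation:
Bit 0: prefix='0' -> emit 'n', reset
Bit 1: prefix='1' (no match yet)
Bit 2: prefix='11' -> emit 'g', reset
Bit 3: prefix='1' (no match yet)
Bit 4: prefix='11' -> emit 'g', reset
Bit 5: prefix='1' (no match yet)
Bit 6: prefix='11' -> emit 'g', reset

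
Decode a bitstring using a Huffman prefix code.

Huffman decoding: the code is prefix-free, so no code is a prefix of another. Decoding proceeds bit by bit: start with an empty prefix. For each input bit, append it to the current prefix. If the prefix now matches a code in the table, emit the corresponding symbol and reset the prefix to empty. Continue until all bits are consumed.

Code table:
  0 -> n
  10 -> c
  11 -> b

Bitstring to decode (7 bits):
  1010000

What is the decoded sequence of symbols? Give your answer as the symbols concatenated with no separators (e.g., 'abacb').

Bit 0: prefix='1' (no match yet)
Bit 1: prefix='10' -> emit 'c', reset
Bit 2: prefix='1' (no match yet)
Bit 3: prefix='10' -> emit 'c', reset
Bit 4: prefix='0' -> emit 'n', reset
Bit 5: prefix='0' -> emit 'n', reset
Bit 6: prefix='0' -> emit 'n', reset

Answer: ccnnn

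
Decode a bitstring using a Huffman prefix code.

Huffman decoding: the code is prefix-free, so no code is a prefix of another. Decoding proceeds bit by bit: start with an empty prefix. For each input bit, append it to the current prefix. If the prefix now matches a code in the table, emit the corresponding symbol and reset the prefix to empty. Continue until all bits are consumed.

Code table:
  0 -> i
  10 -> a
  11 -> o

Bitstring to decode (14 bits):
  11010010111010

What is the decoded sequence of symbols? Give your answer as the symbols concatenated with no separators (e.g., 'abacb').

Bit 0: prefix='1' (no match yet)
Bit 1: prefix='11' -> emit 'o', reset
Bit 2: prefix='0' -> emit 'i', reset
Bit 3: prefix='1' (no match yet)
Bit 4: prefix='10' -> emit 'a', reset
Bit 5: prefix='0' -> emit 'i', reset
Bit 6: prefix='1' (no match yet)
Bit 7: prefix='10' -> emit 'a', reset
Bit 8: prefix='1' (no match yet)
Bit 9: prefix='11' -> emit 'o', reset
Bit 10: prefix='1' (no match yet)
Bit 11: prefix='10' -> emit 'a', reset
Bit 12: prefix='1' (no match yet)
Bit 13: prefix='10' -> emit 'a', reset

Answer: oiaiaoaa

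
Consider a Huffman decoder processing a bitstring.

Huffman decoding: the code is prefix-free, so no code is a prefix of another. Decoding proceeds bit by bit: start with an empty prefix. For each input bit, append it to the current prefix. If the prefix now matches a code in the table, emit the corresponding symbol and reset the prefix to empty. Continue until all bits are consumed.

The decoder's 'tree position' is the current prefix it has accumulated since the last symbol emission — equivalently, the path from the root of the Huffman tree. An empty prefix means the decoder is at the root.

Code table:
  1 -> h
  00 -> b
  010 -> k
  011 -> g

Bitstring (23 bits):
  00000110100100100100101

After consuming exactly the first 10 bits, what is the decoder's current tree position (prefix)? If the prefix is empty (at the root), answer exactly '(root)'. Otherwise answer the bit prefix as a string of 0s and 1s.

Answer: (root)

Derivation:
Bit 0: prefix='0' (no match yet)
Bit 1: prefix='00' -> emit 'b', reset
Bit 2: prefix='0' (no match yet)
Bit 3: prefix='00' -> emit 'b', reset
Bit 4: prefix='0' (no match yet)
Bit 5: prefix='01' (no match yet)
Bit 6: prefix='011' -> emit 'g', reset
Bit 7: prefix='0' (no match yet)
Bit 8: prefix='01' (no match yet)
Bit 9: prefix='010' -> emit 'k', reset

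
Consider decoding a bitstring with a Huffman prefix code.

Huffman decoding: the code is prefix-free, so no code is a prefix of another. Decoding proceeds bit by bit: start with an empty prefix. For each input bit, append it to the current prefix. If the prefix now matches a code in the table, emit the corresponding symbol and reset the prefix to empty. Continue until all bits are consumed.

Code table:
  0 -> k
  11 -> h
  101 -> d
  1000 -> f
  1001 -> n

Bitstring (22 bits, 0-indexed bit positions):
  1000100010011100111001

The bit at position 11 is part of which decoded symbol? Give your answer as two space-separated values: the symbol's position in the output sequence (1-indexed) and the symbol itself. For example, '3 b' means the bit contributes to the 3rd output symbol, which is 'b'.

Bit 0: prefix='1' (no match yet)
Bit 1: prefix='10' (no match yet)
Bit 2: prefix='100' (no match yet)
Bit 3: prefix='1000' -> emit 'f', reset
Bit 4: prefix='1' (no match yet)
Bit 5: prefix='10' (no match yet)
Bit 6: prefix='100' (no match yet)
Bit 7: prefix='1000' -> emit 'f', reset
Bit 8: prefix='1' (no match yet)
Bit 9: prefix='10' (no match yet)
Bit 10: prefix='100' (no match yet)
Bit 11: prefix='1001' -> emit 'n', reset
Bit 12: prefix='1' (no match yet)
Bit 13: prefix='11' -> emit 'h', reset
Bit 14: prefix='0' -> emit 'k', reset
Bit 15: prefix='0' -> emit 'k', reset

Answer: 3 n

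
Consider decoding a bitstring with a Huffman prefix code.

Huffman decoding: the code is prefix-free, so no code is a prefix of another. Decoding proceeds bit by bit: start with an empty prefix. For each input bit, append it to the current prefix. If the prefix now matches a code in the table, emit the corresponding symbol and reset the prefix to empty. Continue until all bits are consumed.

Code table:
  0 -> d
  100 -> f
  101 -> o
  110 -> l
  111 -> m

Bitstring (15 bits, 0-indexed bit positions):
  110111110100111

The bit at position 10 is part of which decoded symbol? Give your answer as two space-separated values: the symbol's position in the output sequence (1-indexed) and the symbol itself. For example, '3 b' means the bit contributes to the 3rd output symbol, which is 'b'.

Bit 0: prefix='1' (no match yet)
Bit 1: prefix='11' (no match yet)
Bit 2: prefix='110' -> emit 'l', reset
Bit 3: prefix='1' (no match yet)
Bit 4: prefix='11' (no match yet)
Bit 5: prefix='111' -> emit 'm', reset
Bit 6: prefix='1' (no match yet)
Bit 7: prefix='11' (no match yet)
Bit 8: prefix='110' -> emit 'l', reset
Bit 9: prefix='1' (no match yet)
Bit 10: prefix='10' (no match yet)
Bit 11: prefix='100' -> emit 'f', reset
Bit 12: prefix='1' (no match yet)
Bit 13: prefix='11' (no match yet)
Bit 14: prefix='111' -> emit 'm', reset

Answer: 4 f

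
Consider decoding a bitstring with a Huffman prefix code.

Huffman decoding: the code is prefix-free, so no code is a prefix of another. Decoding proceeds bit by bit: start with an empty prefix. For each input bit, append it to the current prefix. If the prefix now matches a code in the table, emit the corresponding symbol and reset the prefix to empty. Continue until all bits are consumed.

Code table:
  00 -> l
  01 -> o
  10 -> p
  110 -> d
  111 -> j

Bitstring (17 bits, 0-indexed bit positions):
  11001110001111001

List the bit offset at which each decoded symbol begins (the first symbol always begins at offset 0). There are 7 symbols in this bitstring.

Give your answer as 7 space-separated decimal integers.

Answer: 0 3 5 8 10 13 15

Derivation:
Bit 0: prefix='1' (no match yet)
Bit 1: prefix='11' (no match yet)
Bit 2: prefix='110' -> emit 'd', reset
Bit 3: prefix='0' (no match yet)
Bit 4: prefix='01' -> emit 'o', reset
Bit 5: prefix='1' (no match yet)
Bit 6: prefix='11' (no match yet)
Bit 7: prefix='110' -> emit 'd', reset
Bit 8: prefix='0' (no match yet)
Bit 9: prefix='00' -> emit 'l', reset
Bit 10: prefix='1' (no match yet)
Bit 11: prefix='11' (no match yet)
Bit 12: prefix='111' -> emit 'j', reset
Bit 13: prefix='1' (no match yet)
Bit 14: prefix='10' -> emit 'p', reset
Bit 15: prefix='0' (no match yet)
Bit 16: prefix='01' -> emit 'o', reset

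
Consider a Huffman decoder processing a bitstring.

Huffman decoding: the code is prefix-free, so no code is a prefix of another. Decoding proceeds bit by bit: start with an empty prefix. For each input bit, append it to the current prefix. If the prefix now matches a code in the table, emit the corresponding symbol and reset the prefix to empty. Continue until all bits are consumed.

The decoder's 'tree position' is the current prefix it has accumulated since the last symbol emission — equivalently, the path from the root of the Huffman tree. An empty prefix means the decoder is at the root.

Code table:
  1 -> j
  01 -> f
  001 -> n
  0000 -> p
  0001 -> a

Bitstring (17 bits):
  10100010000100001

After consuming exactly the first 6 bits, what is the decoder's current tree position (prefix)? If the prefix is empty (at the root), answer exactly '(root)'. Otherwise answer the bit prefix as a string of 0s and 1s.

Bit 0: prefix='1' -> emit 'j', reset
Bit 1: prefix='0' (no match yet)
Bit 2: prefix='01' -> emit 'f', reset
Bit 3: prefix='0' (no match yet)
Bit 4: prefix='00' (no match yet)
Bit 5: prefix='000' (no match yet)

Answer: 000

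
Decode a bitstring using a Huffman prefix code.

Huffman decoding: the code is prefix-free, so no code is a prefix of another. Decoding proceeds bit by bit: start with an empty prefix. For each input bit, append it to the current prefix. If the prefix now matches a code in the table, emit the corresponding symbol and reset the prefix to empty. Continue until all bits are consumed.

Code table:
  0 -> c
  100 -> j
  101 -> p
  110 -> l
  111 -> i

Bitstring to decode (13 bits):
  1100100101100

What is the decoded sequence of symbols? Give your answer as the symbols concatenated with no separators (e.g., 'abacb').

Bit 0: prefix='1' (no match yet)
Bit 1: prefix='11' (no match yet)
Bit 2: prefix='110' -> emit 'l', reset
Bit 3: prefix='0' -> emit 'c', reset
Bit 4: prefix='1' (no match yet)
Bit 5: prefix='10' (no match yet)
Bit 6: prefix='100' -> emit 'j', reset
Bit 7: prefix='1' (no match yet)
Bit 8: prefix='10' (no match yet)
Bit 9: prefix='101' -> emit 'p', reset
Bit 10: prefix='1' (no match yet)
Bit 11: prefix='10' (no match yet)
Bit 12: prefix='100' -> emit 'j', reset

Answer: lcjpj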